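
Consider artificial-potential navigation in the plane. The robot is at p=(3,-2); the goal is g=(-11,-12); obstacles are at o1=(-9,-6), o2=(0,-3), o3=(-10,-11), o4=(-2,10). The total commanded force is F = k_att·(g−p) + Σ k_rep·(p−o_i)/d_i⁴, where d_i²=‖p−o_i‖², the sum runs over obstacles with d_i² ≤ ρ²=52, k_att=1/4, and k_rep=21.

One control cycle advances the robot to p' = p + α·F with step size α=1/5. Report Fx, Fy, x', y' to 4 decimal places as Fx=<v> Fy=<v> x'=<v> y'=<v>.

F_att = 1/4·(g−p) = 1/4·(-14,-10) = (-3.5000,-2.5000)
o1: d²=160 > ρ²=52 → inactive
o2: d²=10 ≤ ρ²=52; F_rep = 21·(3,1)/10² = (0.6300,0.2100)
o3: d²=250 > ρ²=52 → inactive
o4: d²=169 > ρ²=52 → inactive
F = F_att + ΣF_rep = (-2.8700,-2.2900)
p' = p + 1/5·F = (2.4260,-2.4580)

Fx=-2.8700 Fy=-2.2900 x'=2.4260 y'=-2.4580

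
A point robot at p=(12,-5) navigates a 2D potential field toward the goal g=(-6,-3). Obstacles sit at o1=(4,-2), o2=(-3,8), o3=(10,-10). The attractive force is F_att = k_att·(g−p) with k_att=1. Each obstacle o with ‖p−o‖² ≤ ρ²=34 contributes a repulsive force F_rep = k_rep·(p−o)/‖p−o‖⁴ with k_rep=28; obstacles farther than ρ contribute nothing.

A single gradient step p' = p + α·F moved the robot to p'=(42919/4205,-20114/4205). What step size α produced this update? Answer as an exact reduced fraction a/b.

α = 1/10

F_att = 1·(g−p) = 1·(-18,2) = (-18.0000,2.0000)
o1: d²=73 > ρ²=34 → inactive
o2: d²=394 > ρ²=34 → inactive
o3: d²=29 ≤ ρ²=34; F_rep = 28·(2,5)/29² = (0.0666,0.1665)
F = F_att + ΣF_rep = (-17.9334,2.1665)
Δp = p'−p = (-1.7933,0.2166); α = Δx/Fx = (-7541/4205) / (-15082/841) = 1/10
check: Δy/Fy = (911/4205) / (1822/841) = 1/10 ✓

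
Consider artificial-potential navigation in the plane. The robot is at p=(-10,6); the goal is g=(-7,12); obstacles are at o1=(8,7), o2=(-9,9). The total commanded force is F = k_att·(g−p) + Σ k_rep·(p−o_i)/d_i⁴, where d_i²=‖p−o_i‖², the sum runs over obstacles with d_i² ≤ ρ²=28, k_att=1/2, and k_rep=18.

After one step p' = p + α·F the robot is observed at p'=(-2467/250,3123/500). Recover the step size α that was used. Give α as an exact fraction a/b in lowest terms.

α = 1/10

F_att = 1/2·(g−p) = 1/2·(3,6) = (1.5000,3.0000)
o1: d²=325 > ρ²=28 → inactive
o2: d²=10 ≤ ρ²=28; F_rep = 18·(-1,-3)/10² = (-0.1800,-0.5400)
F = F_att + ΣF_rep = (1.3200,2.4600)
Δp = p'−p = (0.1320,0.2460); α = Δx/Fx = (33/250) / (33/25) = 1/10
check: Δy/Fy = (123/500) / (123/50) = 1/10 ✓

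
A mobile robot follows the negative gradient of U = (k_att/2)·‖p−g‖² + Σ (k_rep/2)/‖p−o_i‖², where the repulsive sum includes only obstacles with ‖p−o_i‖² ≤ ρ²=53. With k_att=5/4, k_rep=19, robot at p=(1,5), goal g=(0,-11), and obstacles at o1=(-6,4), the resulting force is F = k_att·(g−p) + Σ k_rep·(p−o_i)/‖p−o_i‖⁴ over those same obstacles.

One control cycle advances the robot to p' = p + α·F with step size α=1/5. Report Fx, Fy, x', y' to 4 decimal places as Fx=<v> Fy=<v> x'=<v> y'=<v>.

Fx=-1.1968 Fy=-19.9924 x'=0.7606 y'=1.0015

F_att = 5/4·(g−p) = 5/4·(-1,-16) = (-1.2500,-20.0000)
o1: d²=50 ≤ ρ²=53; F_rep = 19·(7,1)/50² = (0.0532,0.0076)
F = F_att + ΣF_rep = (-1.1968,-19.9924)
p' = p + 1/5·F = (0.7606,1.0015)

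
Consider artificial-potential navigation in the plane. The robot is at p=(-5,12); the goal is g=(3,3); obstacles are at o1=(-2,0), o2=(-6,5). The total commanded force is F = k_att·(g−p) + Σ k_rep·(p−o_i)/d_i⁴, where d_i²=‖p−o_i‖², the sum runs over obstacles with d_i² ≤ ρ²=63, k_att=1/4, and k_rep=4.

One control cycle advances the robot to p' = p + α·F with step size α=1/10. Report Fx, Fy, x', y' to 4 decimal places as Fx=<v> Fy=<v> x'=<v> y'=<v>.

F_att = 1/4·(g−p) = 1/4·(8,-9) = (2.0000,-2.2500)
o1: d²=153 > ρ²=63 → inactive
o2: d²=50 ≤ ρ²=63; F_rep = 4·(1,7)/50² = (0.0016,0.0112)
F = F_att + ΣF_rep = (2.0016,-2.2388)
p' = p + 1/10·F = (-4.7998,11.7761)

Fx=2.0016 Fy=-2.2388 x'=-4.7998 y'=11.7761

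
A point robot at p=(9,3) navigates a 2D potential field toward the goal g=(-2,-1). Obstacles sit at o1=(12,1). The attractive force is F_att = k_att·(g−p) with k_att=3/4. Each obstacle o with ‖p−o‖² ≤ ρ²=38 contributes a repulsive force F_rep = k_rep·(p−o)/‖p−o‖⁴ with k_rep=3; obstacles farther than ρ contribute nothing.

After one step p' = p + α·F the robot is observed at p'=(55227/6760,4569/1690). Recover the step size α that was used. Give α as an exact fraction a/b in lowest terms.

α = 1/10

F_att = 3/4·(g−p) = 3/4·(-11,-4) = (-8.2500,-3.0000)
o1: d²=13 ≤ ρ²=38; F_rep = 3·(-3,2)/13² = (-0.0533,0.0355)
F = F_att + ΣF_rep = (-8.3033,-2.9645)
Δp = p'−p = (-0.8303,-0.2964); α = Δx/Fx = (-5613/6760) / (-5613/676) = 1/10
check: Δy/Fy = (-501/1690) / (-501/169) = 1/10 ✓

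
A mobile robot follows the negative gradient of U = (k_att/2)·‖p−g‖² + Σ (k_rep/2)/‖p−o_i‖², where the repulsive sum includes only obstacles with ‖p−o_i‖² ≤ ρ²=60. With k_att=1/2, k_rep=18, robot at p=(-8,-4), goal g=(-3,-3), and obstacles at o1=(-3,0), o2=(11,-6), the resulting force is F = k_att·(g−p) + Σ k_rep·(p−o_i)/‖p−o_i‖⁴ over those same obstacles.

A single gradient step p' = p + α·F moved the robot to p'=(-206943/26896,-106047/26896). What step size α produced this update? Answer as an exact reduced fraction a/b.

α = 1/8

F_att = 1/2·(g−p) = 1/2·(5,1) = (2.5000,0.5000)
o1: d²=41 ≤ ρ²=60; F_rep = 18·(-5,-4)/41² = (-0.0535,-0.0428)
o2: d²=365 > ρ²=60 → inactive
F = F_att + ΣF_rep = (2.4465,0.4572)
Δp = p'−p = (0.3058,0.0571); α = Δx/Fx = (8225/26896) / (8225/3362) = 1/8
check: Δy/Fy = (1537/26896) / (1537/3362) = 1/8 ✓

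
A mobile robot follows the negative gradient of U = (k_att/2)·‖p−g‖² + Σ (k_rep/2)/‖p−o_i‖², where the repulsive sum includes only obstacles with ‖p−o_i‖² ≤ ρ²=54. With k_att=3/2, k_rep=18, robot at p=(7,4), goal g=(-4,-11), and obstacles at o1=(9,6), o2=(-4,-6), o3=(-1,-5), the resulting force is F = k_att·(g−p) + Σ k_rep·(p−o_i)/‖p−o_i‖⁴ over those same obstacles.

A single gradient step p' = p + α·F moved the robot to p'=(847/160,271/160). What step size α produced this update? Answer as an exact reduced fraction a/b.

F_att = 3/2·(g−p) = 3/2·(-11,-15) = (-16.5000,-22.5000)
o1: d²=8 ≤ ρ²=54; F_rep = 18·(-2,-2)/8² = (-0.5625,-0.5625)
o2: d²=221 > ρ²=54 → inactive
o3: d²=145 > ρ²=54 → inactive
F = F_att + ΣF_rep = (-17.0625,-23.0625)
Δp = p'−p = (-1.7063,-2.3062); α = Δx/Fx = (-273/160) / (-273/16) = 1/10
check: Δy/Fy = (-369/160) / (-369/16) = 1/10 ✓

α = 1/10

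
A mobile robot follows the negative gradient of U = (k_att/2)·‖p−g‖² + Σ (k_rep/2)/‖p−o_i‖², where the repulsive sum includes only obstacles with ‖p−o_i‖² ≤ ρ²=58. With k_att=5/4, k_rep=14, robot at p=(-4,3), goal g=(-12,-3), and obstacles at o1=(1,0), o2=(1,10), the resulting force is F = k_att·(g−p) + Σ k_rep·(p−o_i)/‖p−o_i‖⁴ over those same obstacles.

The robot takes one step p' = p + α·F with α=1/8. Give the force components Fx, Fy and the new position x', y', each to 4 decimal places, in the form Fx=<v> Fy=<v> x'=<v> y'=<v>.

F_att = 5/4·(g−p) = 5/4·(-8,-6) = (-10.0000,-7.5000)
o1: d²=34 ≤ ρ²=58; F_rep = 14·(-5,3)/34² = (-0.0606,0.0363)
o2: d²=74 > ρ²=58 → inactive
F = F_att + ΣF_rep = (-10.0606,-7.4637)
p' = p + 1/8·F = (-5.2576,2.0670)

Fx=-10.0606 Fy=-7.4637 x'=-5.2576 y'=2.0670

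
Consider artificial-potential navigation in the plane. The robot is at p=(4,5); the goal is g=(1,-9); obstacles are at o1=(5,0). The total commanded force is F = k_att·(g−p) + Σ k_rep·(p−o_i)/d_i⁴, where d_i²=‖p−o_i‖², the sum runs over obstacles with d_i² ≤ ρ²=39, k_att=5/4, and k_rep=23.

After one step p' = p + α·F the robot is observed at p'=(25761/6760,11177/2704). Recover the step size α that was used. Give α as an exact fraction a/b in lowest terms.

F_att = 5/4·(g−p) = 5/4·(-3,-14) = (-3.7500,-17.5000)
o1: d²=26 ≤ ρ²=39; F_rep = 23·(-1,5)/26² = (-0.0340,0.1701)
F = F_att + ΣF_rep = (-3.7840,-17.3299)
Δp = p'−p = (-0.1892,-0.8665); α = Δx/Fx = (-1279/6760) / (-1279/338) = 1/20
check: Δy/Fy = (-2343/2704) / (-11715/676) = 1/20 ✓

α = 1/20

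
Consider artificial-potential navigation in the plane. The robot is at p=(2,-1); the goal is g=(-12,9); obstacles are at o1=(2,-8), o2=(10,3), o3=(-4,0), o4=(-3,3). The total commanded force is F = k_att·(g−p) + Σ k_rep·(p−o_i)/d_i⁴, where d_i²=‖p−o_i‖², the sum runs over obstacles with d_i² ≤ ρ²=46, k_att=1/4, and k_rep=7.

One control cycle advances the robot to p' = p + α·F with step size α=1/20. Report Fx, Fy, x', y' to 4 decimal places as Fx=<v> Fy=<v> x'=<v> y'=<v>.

Fx=-3.4485 Fy=2.4782 x'=1.8276 y'=-0.8761

F_att = 1/4·(g−p) = 1/4·(-14,10) = (-3.5000,2.5000)
o1: d²=49 > ρ²=46 → inactive
o2: d²=80 > ρ²=46 → inactive
o3: d²=37 ≤ ρ²=46; F_rep = 7·(6,-1)/37² = (0.0307,-0.0051)
o4: d²=41 ≤ ρ²=46; F_rep = 7·(5,-4)/41² = (0.0208,-0.0167)
F = F_att + ΣF_rep = (-3.4485,2.4782)
p' = p + 1/20·F = (1.8276,-0.8761)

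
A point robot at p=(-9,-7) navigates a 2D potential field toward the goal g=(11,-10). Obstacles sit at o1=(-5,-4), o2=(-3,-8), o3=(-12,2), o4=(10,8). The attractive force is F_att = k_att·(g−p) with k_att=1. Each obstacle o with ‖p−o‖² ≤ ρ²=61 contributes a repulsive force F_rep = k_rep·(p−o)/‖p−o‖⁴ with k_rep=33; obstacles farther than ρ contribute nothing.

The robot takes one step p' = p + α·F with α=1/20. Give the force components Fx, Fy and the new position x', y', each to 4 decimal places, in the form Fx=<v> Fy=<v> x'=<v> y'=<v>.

Fx=19.6442 Fy=-3.1343 x'=-8.0178 y'=-7.1567

F_att = 1·(g−p) = 1·(20,-3) = (20.0000,-3.0000)
o1: d²=25 ≤ ρ²=61; F_rep = 33·(-4,-3)/25² = (-0.2112,-0.1584)
o2: d²=37 ≤ ρ²=61; F_rep = 33·(-6,1)/37² = (-0.1446,0.0241)
o3: d²=90 > ρ²=61 → inactive
o4: d²=586 > ρ²=61 → inactive
F = F_att + ΣF_rep = (19.6442,-3.1343)
p' = p + 1/20·F = (-8.0178,-7.1567)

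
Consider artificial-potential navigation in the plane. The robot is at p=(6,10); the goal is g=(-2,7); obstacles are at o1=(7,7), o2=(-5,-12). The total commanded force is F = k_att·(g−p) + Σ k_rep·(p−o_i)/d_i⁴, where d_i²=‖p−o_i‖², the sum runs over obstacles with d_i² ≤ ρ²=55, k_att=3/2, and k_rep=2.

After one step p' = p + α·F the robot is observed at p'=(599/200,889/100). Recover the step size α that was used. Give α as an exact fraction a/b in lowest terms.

F_att = 3/2·(g−p) = 3/2·(-8,-3) = (-12.0000,-4.5000)
o1: d²=10 ≤ ρ²=55; F_rep = 2·(-1,3)/10² = (-0.0200,0.0600)
o2: d²=605 > ρ²=55 → inactive
F = F_att + ΣF_rep = (-12.0200,-4.4400)
Δp = p'−p = (-3.0050,-1.1100); α = Δx/Fx = (-601/200) / (-601/50) = 1/4
check: Δy/Fy = (-111/100) / (-111/25) = 1/4 ✓

α = 1/4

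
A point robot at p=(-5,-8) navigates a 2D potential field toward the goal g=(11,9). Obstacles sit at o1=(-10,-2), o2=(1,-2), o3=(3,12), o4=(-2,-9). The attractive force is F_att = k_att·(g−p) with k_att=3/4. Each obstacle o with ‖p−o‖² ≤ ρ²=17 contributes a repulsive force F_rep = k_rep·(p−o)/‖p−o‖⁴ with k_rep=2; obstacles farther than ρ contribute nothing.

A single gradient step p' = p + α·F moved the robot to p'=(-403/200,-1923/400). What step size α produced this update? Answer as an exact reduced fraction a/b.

α = 1/4

F_att = 3/4·(g−p) = 3/4·(16,17) = (12.0000,12.7500)
o1: d²=61 > ρ²=17 → inactive
o2: d²=72 > ρ²=17 → inactive
o3: d²=464 > ρ²=17 → inactive
o4: d²=10 ≤ ρ²=17; F_rep = 2·(-3,1)/10² = (-0.0600,0.0200)
F = F_att + ΣF_rep = (11.9400,12.7700)
Δp = p'−p = (2.9850,3.1925); α = Δx/Fx = (597/200) / (597/50) = 1/4
check: Δy/Fy = (1277/400) / (1277/100) = 1/4 ✓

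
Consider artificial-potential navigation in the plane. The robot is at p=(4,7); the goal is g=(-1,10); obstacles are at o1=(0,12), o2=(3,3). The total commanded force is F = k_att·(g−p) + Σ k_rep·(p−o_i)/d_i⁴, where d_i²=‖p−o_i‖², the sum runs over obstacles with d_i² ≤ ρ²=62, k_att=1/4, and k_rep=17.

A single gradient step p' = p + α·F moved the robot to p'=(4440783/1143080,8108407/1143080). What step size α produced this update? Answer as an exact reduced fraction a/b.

α = 1/10

F_att = 1/4·(g−p) = 1/4·(-5,3) = (-1.2500,0.7500)
o1: d²=41 ≤ ρ²=62; F_rep = 17·(4,-5)/41² = (0.0405,-0.0506)
o2: d²=17 ≤ ρ²=62; F_rep = 17·(1,4)/17² = (0.0588,0.2353)
F = F_att + ΣF_rep = (-1.1507,0.9347)
Δp = p'−p = (-0.1151,0.0935); α = Δx/Fx = (-131537/1143080) / (-131537/114308) = 1/10
check: Δy/Fy = (106847/1143080) / (106847/114308) = 1/10 ✓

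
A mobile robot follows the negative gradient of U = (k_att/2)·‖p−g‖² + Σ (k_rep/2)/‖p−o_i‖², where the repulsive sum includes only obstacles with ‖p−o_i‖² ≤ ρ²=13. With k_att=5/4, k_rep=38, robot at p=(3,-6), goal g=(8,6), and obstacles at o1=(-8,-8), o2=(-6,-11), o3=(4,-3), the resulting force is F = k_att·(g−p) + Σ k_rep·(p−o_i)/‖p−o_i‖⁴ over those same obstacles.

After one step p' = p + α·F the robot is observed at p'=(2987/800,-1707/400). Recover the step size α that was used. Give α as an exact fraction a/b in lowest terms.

F_att = 5/4·(g−p) = 5/4·(5,12) = (6.2500,15.0000)
o1: d²=125 > ρ²=13 → inactive
o2: d²=106 > ρ²=13 → inactive
o3: d²=10 ≤ ρ²=13; F_rep = 38·(-1,-3)/10² = (-0.3800,-1.1400)
F = F_att + ΣF_rep = (5.8700,13.8600)
Δp = p'−p = (0.7338,1.7325); α = Δx/Fx = (587/800) / (587/100) = 1/8
check: Δy/Fy = (693/400) / (693/50) = 1/8 ✓

α = 1/8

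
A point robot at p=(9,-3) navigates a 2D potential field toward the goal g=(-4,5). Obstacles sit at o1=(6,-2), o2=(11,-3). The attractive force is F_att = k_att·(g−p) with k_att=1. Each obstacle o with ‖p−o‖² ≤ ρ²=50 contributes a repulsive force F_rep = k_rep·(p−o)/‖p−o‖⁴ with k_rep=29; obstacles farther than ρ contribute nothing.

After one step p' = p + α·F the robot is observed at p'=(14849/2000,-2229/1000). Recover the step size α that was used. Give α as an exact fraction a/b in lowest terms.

F_att = 1·(g−p) = 1·(-13,8) = (-13.0000,8.0000)
o1: d²=10 ≤ ρ²=50; F_rep = 29·(3,-1)/10² = (0.8700,-0.2900)
o2: d²=4 ≤ ρ²=50; F_rep = 29·(-2,0)/4² = (-3.6250,0.0000)
F = F_att + ΣF_rep = (-15.7550,7.7100)
Δp = p'−p = (-1.5755,0.7710); α = Δx/Fx = (-3151/2000) / (-3151/200) = 1/10
check: Δy/Fy = (771/1000) / (771/100) = 1/10 ✓

α = 1/10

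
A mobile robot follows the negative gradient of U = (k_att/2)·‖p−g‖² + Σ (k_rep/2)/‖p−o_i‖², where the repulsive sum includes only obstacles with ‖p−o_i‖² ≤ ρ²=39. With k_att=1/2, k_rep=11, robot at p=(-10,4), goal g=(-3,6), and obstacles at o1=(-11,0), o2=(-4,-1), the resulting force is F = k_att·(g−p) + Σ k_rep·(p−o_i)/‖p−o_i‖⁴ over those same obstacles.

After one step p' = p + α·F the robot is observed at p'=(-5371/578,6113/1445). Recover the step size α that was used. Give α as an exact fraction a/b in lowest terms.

α = 1/5

F_att = 1/2·(g−p) = 1/2·(7,2) = (3.5000,1.0000)
o1: d²=17 ≤ ρ²=39; F_rep = 11·(1,4)/17² = (0.0381,0.1522)
o2: d²=61 > ρ²=39 → inactive
F = F_att + ΣF_rep = (3.5381,1.1522)
Δp = p'−p = (0.7076,0.2304); α = Δx/Fx = (409/578) / (2045/578) = 1/5
check: Δy/Fy = (333/1445) / (333/289) = 1/5 ✓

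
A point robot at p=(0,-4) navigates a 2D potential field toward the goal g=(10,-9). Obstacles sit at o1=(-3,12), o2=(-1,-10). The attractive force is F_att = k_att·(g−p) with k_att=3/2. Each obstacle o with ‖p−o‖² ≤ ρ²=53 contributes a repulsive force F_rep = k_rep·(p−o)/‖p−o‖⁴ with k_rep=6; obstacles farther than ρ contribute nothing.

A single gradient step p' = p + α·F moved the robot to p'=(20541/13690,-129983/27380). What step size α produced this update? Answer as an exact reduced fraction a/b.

α = 1/10

F_att = 3/2·(g−p) = 3/2·(10,-5) = (15.0000,-7.5000)
o1: d²=265 > ρ²=53 → inactive
o2: d²=37 ≤ ρ²=53; F_rep = 6·(1,6)/37² = (0.0044,0.0263)
F = F_att + ΣF_rep = (15.0044,-7.4737)
Δp = p'−p = (1.5004,-0.7474); α = Δx/Fx = (20541/13690) / (20541/1369) = 1/10
check: Δy/Fy = (-20463/27380) / (-20463/2738) = 1/10 ✓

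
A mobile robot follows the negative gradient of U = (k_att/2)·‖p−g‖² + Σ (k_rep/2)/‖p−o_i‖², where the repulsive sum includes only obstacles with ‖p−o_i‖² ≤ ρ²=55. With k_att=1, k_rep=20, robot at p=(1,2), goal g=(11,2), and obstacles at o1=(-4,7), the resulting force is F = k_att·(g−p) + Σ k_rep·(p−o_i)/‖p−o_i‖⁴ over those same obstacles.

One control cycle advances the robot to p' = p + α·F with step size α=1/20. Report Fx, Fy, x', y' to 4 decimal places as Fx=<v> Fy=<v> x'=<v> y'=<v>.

Fx=10.0400 Fy=-0.0400 x'=1.5020 y'=1.9980

F_att = 1·(g−p) = 1·(10,0) = (10.0000,0.0000)
o1: d²=50 ≤ ρ²=55; F_rep = 20·(5,-5)/50² = (0.0400,-0.0400)
F = F_att + ΣF_rep = (10.0400,-0.0400)
p' = p + 1/20·F = (1.5020,1.9980)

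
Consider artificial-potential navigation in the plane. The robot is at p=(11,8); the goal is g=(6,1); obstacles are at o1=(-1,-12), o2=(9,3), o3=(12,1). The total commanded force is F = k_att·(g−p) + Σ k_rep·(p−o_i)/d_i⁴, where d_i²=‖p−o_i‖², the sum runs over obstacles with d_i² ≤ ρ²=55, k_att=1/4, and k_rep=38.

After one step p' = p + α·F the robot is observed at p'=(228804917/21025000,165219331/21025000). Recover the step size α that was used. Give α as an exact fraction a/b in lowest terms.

F_att = 1/4·(g−p) = 1/4·(-5,-7) = (-1.2500,-1.7500)
o1: d²=544 > ρ²=55 → inactive
o2: d²=29 ≤ ρ²=55; F_rep = 38·(2,5)/29² = (0.0904,0.2259)
o3: d²=50 ≤ ρ²=55; F_rep = 38·(-1,7)/50² = (-0.0152,0.1064)
F = F_att + ΣF_rep = (-1.1748,-1.4177)
Δp = p'−p = (-0.1175,-0.1418); α = Δx/Fx = (-2470083/21025000) / (-2470083/2102500) = 1/10
check: Δy/Fy = (-2980669/21025000) / (-2980669/2102500) = 1/10 ✓

α = 1/10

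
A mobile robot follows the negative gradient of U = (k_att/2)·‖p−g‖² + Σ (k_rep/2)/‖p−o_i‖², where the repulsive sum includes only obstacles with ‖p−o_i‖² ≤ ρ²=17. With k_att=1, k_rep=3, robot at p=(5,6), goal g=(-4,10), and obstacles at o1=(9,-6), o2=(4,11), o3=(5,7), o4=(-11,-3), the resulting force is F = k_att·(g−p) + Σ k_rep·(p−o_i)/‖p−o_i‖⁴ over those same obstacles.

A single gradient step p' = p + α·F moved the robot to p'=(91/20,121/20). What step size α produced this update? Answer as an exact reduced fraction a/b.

α = 1/20

F_att = 1·(g−p) = 1·(-9,4) = (-9.0000,4.0000)
o1: d²=160 > ρ²=17 → inactive
o2: d²=26 > ρ²=17 → inactive
o3: d²=1 ≤ ρ²=17; F_rep = 3·(0,-1)/1² = (0.0000,-3.0000)
o4: d²=337 > ρ²=17 → inactive
F = F_att + ΣF_rep = (-9.0000,1.0000)
Δp = p'−p = (-0.4500,0.0500); α = Δx/Fx = (-9/20) / (-9) = 1/20
check: Δy/Fy = (1/20) / (1) = 1/20 ✓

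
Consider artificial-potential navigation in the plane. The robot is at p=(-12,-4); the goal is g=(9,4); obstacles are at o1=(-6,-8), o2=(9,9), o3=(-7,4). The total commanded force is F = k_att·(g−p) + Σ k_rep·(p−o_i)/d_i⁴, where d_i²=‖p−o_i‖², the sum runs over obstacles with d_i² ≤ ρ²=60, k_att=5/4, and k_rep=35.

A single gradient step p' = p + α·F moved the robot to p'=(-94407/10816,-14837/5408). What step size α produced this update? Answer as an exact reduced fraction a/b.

F_att = 5/4·(g−p) = 5/4·(21,8) = (26.2500,10.0000)
o1: d²=52 ≤ ρ²=60; F_rep = 35·(-6,4)/52² = (-0.0777,0.0518)
o2: d²=610 > ρ²=60 → inactive
o3: d²=89 > ρ²=60 → inactive
F = F_att + ΣF_rep = (26.1723,10.0518)
Δp = p'−p = (3.2715,1.2565); α = Δx/Fx = (35385/10816) / (35385/1352) = 1/8
check: Δy/Fy = (6795/5408) / (6795/676) = 1/8 ✓

α = 1/8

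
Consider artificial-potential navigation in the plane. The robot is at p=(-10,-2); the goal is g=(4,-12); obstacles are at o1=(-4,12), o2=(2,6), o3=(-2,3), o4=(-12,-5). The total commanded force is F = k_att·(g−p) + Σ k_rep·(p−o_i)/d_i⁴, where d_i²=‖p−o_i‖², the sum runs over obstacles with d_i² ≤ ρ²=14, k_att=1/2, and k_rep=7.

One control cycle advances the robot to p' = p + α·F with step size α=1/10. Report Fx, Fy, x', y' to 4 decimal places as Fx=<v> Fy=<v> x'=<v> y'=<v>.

Fx=7.0828 Fy=-4.8757 x'=-9.2917 y'=-2.4876

F_att = 1/2·(g−p) = 1/2·(14,-10) = (7.0000,-5.0000)
o1: d²=232 > ρ²=14 → inactive
o2: d²=208 > ρ²=14 → inactive
o3: d²=89 > ρ²=14 → inactive
o4: d²=13 ≤ ρ²=14; F_rep = 7·(2,3)/13² = (0.0828,0.1243)
F = F_att + ΣF_rep = (7.0828,-4.8757)
p' = p + 1/10·F = (-9.2917,-2.4876)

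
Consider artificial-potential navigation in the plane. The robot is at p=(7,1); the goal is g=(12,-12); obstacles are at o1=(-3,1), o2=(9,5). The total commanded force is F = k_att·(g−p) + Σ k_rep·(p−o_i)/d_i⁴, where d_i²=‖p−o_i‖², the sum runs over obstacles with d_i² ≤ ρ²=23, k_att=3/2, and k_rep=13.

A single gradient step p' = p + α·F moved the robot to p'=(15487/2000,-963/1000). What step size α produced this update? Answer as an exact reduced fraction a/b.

F_att = 3/2·(g−p) = 3/2·(5,-13) = (7.5000,-19.5000)
o1: d²=100 > ρ²=23 → inactive
o2: d²=20 ≤ ρ²=23; F_rep = 13·(-2,-4)/20² = (-0.0650,-0.1300)
F = F_att + ΣF_rep = (7.4350,-19.6300)
Δp = p'−p = (0.7435,-1.9630); α = Δx/Fx = (1487/2000) / (1487/200) = 1/10
check: Δy/Fy = (-1963/1000) / (-1963/100) = 1/10 ✓

α = 1/10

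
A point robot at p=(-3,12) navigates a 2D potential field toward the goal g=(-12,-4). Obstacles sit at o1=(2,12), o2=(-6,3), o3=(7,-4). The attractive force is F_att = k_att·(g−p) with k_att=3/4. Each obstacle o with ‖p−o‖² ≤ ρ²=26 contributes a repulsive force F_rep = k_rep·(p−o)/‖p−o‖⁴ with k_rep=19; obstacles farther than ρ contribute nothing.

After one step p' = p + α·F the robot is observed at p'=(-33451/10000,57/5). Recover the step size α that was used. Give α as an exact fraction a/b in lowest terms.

F_att = 3/4·(g−p) = 3/4·(-9,-16) = (-6.7500,-12.0000)
o1: d²=25 ≤ ρ²=26; F_rep = 19·(-5,0)/25² = (-0.1520,0.0000)
o2: d²=90 > ρ²=26 → inactive
o3: d²=356 > ρ²=26 → inactive
F = F_att + ΣF_rep = (-6.9020,-12.0000)
Δp = p'−p = (-0.3451,-0.6000); α = Δx/Fx = (-3451/10000) / (-3451/500) = 1/20
check: Δy/Fy = (-3/5) / (-12) = 1/20 ✓

α = 1/20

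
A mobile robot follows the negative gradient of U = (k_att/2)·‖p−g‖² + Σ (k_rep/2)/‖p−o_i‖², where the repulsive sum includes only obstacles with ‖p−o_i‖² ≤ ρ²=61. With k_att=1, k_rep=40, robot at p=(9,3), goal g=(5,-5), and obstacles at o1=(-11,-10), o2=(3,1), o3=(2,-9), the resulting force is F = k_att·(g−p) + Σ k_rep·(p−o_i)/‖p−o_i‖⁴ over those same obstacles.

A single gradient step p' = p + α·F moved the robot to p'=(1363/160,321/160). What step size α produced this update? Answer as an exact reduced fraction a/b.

α = 1/8

F_att = 1·(g−p) = 1·(-4,-8) = (-4.0000,-8.0000)
o1: d²=569 > ρ²=61 → inactive
o2: d²=40 ≤ ρ²=61; F_rep = 40·(6,2)/40² = (0.1500,0.0500)
o3: d²=193 > ρ²=61 → inactive
F = F_att + ΣF_rep = (-3.8500,-7.9500)
Δp = p'−p = (-0.4813,-0.9938); α = Δx/Fx = (-77/160) / (-77/20) = 1/8
check: Δy/Fy = (-159/160) / (-159/20) = 1/8 ✓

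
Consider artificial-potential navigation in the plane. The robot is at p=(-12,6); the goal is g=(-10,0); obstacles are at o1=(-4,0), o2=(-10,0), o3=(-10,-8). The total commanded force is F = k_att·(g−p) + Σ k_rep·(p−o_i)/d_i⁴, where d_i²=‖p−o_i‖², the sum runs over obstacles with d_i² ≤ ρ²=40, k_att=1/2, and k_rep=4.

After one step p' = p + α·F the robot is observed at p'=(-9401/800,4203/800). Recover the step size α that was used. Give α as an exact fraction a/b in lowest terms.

α = 1/4

F_att = 1/2·(g−p) = 1/2·(2,-6) = (1.0000,-3.0000)
o1: d²=100 > ρ²=40 → inactive
o2: d²=40 ≤ ρ²=40; F_rep = 4·(-2,6)/40² = (-0.0050,0.0150)
o3: d²=200 > ρ²=40 → inactive
F = F_att + ΣF_rep = (0.9950,-2.9850)
Δp = p'−p = (0.2487,-0.7462); α = Δx/Fx = (199/800) / (199/200) = 1/4
check: Δy/Fy = (-597/800) / (-597/200) = 1/4 ✓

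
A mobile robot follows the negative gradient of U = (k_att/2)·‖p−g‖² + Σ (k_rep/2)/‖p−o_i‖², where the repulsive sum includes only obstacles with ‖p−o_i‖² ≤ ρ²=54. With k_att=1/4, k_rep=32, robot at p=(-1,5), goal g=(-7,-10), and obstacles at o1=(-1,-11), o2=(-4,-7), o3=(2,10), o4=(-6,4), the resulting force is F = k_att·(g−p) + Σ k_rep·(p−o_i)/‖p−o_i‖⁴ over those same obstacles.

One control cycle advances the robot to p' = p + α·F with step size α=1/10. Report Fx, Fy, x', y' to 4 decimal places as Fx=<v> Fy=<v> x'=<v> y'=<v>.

Fx=-1.3464 Fy=-3.8411 x'=-1.1346 y'=4.6159

F_att = 1/4·(g−p) = 1/4·(-6,-15) = (-1.5000,-3.7500)
o1: d²=256 > ρ²=54 → inactive
o2: d²=153 > ρ²=54 → inactive
o3: d²=34 ≤ ρ²=54; F_rep = 32·(-3,-5)/34² = (-0.0830,-0.1384)
o4: d²=26 ≤ ρ²=54; F_rep = 32·(5,1)/26² = (0.2367,0.0473)
F = F_att + ΣF_rep = (-1.3464,-3.8411)
p' = p + 1/10·F = (-1.1346,4.6159)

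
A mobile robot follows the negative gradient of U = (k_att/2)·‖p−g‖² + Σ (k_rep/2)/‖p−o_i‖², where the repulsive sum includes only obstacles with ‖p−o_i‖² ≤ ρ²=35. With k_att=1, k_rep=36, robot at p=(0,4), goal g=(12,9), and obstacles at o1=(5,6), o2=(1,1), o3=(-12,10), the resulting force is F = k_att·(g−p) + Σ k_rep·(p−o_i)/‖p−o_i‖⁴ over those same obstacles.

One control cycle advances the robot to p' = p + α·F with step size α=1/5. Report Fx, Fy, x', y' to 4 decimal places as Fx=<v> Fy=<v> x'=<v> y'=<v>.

F_att = 1·(g−p) = 1·(12,5) = (12.0000,5.0000)
o1: d²=29 ≤ ρ²=35; F_rep = 36·(-5,-2)/29² = (-0.2140,-0.0856)
o2: d²=10 ≤ ρ²=35; F_rep = 36·(-1,3)/10² = (-0.3600,1.0800)
o3: d²=180 > ρ²=35 → inactive
F = F_att + ΣF_rep = (11.4260,5.9944)
p' = p + 1/5·F = (2.2852,5.1989)

Fx=11.4260 Fy=5.9944 x'=2.2852 y'=5.1989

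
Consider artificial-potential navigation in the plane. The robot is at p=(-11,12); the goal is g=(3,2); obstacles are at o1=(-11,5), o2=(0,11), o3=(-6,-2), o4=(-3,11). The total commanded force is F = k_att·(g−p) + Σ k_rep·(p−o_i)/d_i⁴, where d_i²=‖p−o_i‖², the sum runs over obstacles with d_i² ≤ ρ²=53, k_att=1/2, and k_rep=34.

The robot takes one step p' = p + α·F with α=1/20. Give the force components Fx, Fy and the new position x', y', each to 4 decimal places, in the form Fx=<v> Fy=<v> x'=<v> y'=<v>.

F_att = 1/2·(g−p) = 1/2·(14,-10) = (7.0000,-5.0000)
o1: d²=49 ≤ ρ²=53; F_rep = 34·(0,7)/49² = (0.0000,0.0991)
o2: d²=122 > ρ²=53 → inactive
o3: d²=221 > ρ²=53 → inactive
o4: d²=65 > ρ²=53 → inactive
F = F_att + ΣF_rep = (7.0000,-4.9009)
p' = p + 1/20·F = (-10.6500,11.7550)

Fx=7.0000 Fy=-4.9009 x'=-10.6500 y'=11.7550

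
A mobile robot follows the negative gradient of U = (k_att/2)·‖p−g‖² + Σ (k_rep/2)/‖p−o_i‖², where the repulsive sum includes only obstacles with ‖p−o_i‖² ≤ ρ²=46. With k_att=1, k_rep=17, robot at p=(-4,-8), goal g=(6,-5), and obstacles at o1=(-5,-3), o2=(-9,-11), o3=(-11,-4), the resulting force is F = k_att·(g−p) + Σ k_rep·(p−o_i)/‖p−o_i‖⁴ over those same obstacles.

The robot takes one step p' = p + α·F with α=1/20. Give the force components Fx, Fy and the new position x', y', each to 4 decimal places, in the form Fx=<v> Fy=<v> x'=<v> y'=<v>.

F_att = 1·(g−p) = 1·(10,3) = (10.0000,3.0000)
o1: d²=26 ≤ ρ²=46; F_rep = 17·(1,-5)/26² = (0.0251,-0.1257)
o2: d²=34 ≤ ρ²=46; F_rep = 17·(5,3)/34² = (0.0735,0.0441)
o3: d²=65 > ρ²=46 → inactive
F = F_att + ΣF_rep = (10.0987,2.9184)
p' = p + 1/20·F = (-3.4951,-7.8541)

Fx=10.0987 Fy=2.9184 x'=-3.4951 y'=-7.8541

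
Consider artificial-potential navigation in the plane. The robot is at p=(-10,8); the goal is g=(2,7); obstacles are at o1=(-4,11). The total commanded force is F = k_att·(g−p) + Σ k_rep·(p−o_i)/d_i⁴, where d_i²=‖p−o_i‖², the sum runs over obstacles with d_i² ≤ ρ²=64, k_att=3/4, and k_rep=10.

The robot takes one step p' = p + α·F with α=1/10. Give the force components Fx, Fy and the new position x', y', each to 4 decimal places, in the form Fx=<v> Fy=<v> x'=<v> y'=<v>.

Fx=8.9704 Fy=-0.7648 x'=-9.1030 y'=7.9235

F_att = 3/4·(g−p) = 3/4·(12,-1) = (9.0000,-0.7500)
o1: d²=45 ≤ ρ²=64; F_rep = 10·(-6,-3)/45² = (-0.0296,-0.0148)
F = F_att + ΣF_rep = (8.9704,-0.7648)
p' = p + 1/10·F = (-9.1030,7.9235)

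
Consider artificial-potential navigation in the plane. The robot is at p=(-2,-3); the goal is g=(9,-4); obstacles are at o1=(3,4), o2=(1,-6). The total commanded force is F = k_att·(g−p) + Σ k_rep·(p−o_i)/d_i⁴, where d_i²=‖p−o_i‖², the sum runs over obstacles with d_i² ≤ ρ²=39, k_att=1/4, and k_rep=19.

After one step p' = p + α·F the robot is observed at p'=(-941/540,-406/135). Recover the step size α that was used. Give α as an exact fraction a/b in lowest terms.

F_att = 1/4·(g−p) = 1/4·(11,-1) = (2.7500,-0.2500)
o1: d²=74 > ρ²=39 → inactive
o2: d²=18 ≤ ρ²=39; F_rep = 19·(-3,3)/18² = (-0.1759,0.1759)
F = F_att + ΣF_rep = (2.5741,-0.0741)
Δp = p'−p = (0.2574,-0.0074); α = Δx/Fx = (139/540) / (139/54) = 1/10
check: Δy/Fy = (-1/135) / (-2/27) = 1/10 ✓

α = 1/10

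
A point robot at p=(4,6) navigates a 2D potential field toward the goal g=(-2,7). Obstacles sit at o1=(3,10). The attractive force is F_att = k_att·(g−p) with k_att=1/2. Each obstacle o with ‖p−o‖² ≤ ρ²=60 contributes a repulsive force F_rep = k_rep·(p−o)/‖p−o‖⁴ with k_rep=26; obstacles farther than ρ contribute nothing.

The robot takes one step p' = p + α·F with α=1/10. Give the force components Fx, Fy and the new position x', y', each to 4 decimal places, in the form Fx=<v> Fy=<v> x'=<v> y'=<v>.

F_att = 1/2·(g−p) = 1/2·(-6,1) = (-3.0000,0.5000)
o1: d²=17 ≤ ρ²=60; F_rep = 26·(1,-4)/17² = (0.0900,-0.3599)
F = F_att + ΣF_rep = (-2.9100,0.1401)
p' = p + 1/10·F = (3.7090,6.0140)

Fx=-2.9100 Fy=0.1401 x'=3.7090 y'=6.0140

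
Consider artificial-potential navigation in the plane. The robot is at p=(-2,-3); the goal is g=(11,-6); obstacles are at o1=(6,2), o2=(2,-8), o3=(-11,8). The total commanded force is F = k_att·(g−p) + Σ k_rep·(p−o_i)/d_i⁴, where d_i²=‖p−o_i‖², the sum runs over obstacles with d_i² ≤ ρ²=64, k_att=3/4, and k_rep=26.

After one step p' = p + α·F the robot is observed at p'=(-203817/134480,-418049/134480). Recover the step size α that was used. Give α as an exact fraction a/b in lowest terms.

α = 1/20

F_att = 3/4·(g−p) = 3/4·(13,-3) = (9.7500,-2.2500)
o1: d²=89 > ρ²=64 → inactive
o2: d²=41 ≤ ρ²=64; F_rep = 26·(-4,5)/41² = (-0.0619,0.0773)
o3: d²=202 > ρ²=64 → inactive
F = F_att + ΣF_rep = (9.6881,-2.1727)
Δp = p'−p = (0.4844,-0.1086); α = Δx/Fx = (65143/134480) / (65143/6724) = 1/20
check: Δy/Fy = (-14609/134480) / (-14609/6724) = 1/20 ✓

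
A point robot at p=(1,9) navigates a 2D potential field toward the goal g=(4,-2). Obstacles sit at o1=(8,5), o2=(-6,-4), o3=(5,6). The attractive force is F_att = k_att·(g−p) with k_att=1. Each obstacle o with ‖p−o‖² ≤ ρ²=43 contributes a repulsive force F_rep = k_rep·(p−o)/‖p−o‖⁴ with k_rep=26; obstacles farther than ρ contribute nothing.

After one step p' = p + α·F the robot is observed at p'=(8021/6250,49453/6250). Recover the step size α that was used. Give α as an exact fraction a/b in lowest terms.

F_att = 1·(g−p) = 1·(3,-11) = (3.0000,-11.0000)
o1: d²=65 > ρ²=43 → inactive
o2: d²=218 > ρ²=43 → inactive
o3: d²=25 ≤ ρ²=43; F_rep = 26·(-4,3)/25² = (-0.1664,0.1248)
F = F_att + ΣF_rep = (2.8336,-10.8752)
Δp = p'−p = (0.2834,-1.0875); α = Δx/Fx = (1771/6250) / (1771/625) = 1/10
check: Δy/Fy = (-6797/6250) / (-6797/625) = 1/10 ✓

α = 1/10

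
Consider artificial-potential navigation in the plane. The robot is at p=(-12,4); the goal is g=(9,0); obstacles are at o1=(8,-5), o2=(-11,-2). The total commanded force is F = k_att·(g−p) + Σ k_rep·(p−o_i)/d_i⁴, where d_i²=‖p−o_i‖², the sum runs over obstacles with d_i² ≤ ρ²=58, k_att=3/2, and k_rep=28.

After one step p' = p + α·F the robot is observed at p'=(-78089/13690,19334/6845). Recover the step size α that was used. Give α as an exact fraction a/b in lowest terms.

F_att = 3/2·(g−p) = 3/2·(21,-4) = (31.5000,-6.0000)
o1: d²=481 > ρ²=58 → inactive
o2: d²=37 ≤ ρ²=58; F_rep = 28·(-1,6)/37² = (-0.0205,0.1227)
F = F_att + ΣF_rep = (31.4795,-5.8773)
Δp = p'−p = (6.2959,-1.1755); α = Δx/Fx = (86191/13690) / (86191/2738) = 1/5
check: Δy/Fy = (-8046/6845) / (-8046/1369) = 1/5 ✓

α = 1/5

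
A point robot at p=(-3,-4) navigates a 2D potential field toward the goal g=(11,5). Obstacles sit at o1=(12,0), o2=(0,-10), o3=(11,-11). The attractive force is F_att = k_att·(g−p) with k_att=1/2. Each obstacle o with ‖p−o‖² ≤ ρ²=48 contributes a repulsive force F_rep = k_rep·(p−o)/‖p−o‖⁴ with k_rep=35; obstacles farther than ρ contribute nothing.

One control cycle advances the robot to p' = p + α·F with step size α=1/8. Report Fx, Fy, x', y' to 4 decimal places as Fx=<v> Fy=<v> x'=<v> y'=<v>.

Fx=6.9481 Fy=4.6037 x'=-2.1315 y'=-3.4245

F_att = 1/2·(g−p) = 1/2·(14,9) = (7.0000,4.5000)
o1: d²=241 > ρ²=48 → inactive
o2: d²=45 ≤ ρ²=48; F_rep = 35·(-3,6)/45² = (-0.0519,0.1037)
o3: d²=245 > ρ²=48 → inactive
F = F_att + ΣF_rep = (6.9481,4.6037)
p' = p + 1/8·F = (-2.1315,-3.4245)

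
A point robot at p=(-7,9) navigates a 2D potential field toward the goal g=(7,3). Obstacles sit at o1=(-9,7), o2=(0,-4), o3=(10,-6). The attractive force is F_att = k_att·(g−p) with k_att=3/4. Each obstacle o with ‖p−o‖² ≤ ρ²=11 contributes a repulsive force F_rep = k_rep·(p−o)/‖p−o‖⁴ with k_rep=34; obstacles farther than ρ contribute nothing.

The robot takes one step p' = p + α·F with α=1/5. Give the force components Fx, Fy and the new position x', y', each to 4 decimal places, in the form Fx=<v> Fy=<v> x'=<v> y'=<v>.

F_att = 3/4·(g−p) = 3/4·(14,-6) = (10.5000,-4.5000)
o1: d²=8 ≤ ρ²=11; F_rep = 34·(2,2)/8² = (1.0625,1.0625)
o2: d²=218 > ρ²=11 → inactive
o3: d²=514 > ρ²=11 → inactive
F = F_att + ΣF_rep = (11.5625,-3.4375)
p' = p + 1/5·F = (-4.6875,8.3125)

Fx=11.5625 Fy=-3.4375 x'=-4.6875 y'=8.3125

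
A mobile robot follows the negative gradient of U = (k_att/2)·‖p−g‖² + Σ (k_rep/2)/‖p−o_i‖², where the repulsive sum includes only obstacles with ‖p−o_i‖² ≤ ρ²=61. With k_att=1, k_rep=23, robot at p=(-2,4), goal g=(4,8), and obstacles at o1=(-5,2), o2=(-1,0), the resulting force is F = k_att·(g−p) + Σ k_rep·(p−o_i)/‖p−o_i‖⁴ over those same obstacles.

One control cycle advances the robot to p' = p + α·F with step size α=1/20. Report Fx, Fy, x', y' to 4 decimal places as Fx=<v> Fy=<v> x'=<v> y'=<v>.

F_att = 1·(g−p) = 1·(6,4) = (6.0000,4.0000)
o1: d²=13 ≤ ρ²=61; F_rep = 23·(3,2)/13² = (0.4083,0.2722)
o2: d²=17 ≤ ρ²=61; F_rep = 23·(-1,4)/17² = (-0.0796,0.3183)
F = F_att + ΣF_rep = (6.3287,4.5905)
p' = p + 1/20·F = (-1.6836,4.2295)

Fx=6.3287 Fy=4.5905 x'=-1.6836 y'=4.2295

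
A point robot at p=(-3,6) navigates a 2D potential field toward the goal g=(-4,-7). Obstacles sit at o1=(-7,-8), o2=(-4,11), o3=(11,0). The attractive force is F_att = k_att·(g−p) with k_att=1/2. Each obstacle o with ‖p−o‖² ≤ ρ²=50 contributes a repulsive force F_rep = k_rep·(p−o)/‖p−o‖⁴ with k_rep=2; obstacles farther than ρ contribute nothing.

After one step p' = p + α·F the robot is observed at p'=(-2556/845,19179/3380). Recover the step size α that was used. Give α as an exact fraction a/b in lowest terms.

α = 1/20

F_att = 1/2·(g−p) = 1/2·(-1,-13) = (-0.5000,-6.5000)
o1: d²=212 > ρ²=50 → inactive
o2: d²=26 ≤ ρ²=50; F_rep = 2·(1,-5)/26² = (0.0030,-0.0148)
o3: d²=232 > ρ²=50 → inactive
F = F_att + ΣF_rep = (-0.4970,-6.5148)
Δp = p'−p = (-0.0249,-0.3257); α = Δx/Fx = (-21/845) / (-84/169) = 1/20
check: Δy/Fy = (-1101/3380) / (-1101/169) = 1/20 ✓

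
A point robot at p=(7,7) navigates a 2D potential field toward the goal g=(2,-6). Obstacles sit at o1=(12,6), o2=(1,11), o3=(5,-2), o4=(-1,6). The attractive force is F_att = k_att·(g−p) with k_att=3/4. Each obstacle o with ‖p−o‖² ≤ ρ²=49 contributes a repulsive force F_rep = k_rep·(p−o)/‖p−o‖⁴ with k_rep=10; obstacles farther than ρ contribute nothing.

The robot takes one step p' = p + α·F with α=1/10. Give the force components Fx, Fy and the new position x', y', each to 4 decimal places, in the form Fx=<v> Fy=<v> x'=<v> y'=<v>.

Fx=-3.8240 Fy=-9.7352 x'=6.6176 y'=6.0265

F_att = 3/4·(g−p) = 3/4·(-5,-13) = (-3.7500,-9.7500)
o1: d²=26 ≤ ρ²=49; F_rep = 10·(-5,1)/26² = (-0.0740,0.0148)
o2: d²=52 > ρ²=49 → inactive
o3: d²=85 > ρ²=49 → inactive
o4: d²=65 > ρ²=49 → inactive
F = F_att + ΣF_rep = (-3.8240,-9.7352)
p' = p + 1/10·F = (6.6176,6.0265)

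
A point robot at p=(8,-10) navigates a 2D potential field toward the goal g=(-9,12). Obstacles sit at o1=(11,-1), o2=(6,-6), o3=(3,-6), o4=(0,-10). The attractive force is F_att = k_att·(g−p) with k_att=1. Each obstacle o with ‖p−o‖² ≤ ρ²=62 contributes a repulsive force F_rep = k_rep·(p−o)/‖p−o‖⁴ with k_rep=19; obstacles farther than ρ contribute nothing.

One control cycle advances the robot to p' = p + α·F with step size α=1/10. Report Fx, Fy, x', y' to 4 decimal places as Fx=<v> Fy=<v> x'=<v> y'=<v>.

F_att = 1·(g−p) = 1·(-17,22) = (-17.0000,22.0000)
o1: d²=90 > ρ²=62 → inactive
o2: d²=20 ≤ ρ²=62; F_rep = 19·(2,-4)/20² = (0.0950,-0.1900)
o3: d²=41 ≤ ρ²=62; F_rep = 19·(5,-4)/41² = (0.0565,-0.0452)
o4: d²=64 > ρ²=62 → inactive
F = F_att + ΣF_rep = (-16.8485,21.7648)
p' = p + 1/10·F = (6.3152,-7.8235)

Fx=-16.8485 Fy=21.7648 x'=6.3152 y'=-7.8235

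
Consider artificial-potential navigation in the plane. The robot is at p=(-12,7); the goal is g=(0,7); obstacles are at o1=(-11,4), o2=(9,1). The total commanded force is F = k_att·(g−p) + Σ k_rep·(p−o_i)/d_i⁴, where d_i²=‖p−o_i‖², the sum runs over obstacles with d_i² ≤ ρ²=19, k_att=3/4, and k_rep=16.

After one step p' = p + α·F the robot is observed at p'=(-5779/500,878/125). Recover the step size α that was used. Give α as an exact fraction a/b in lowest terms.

α = 1/20

F_att = 3/4·(g−p) = 3/4·(12,0) = (9.0000,0.0000)
o1: d²=10 ≤ ρ²=19; F_rep = 16·(-1,3)/10² = (-0.1600,0.4800)
o2: d²=477 > ρ²=19 → inactive
F = F_att + ΣF_rep = (8.8400,0.4800)
Δp = p'−p = (0.4420,0.0240); α = Δx/Fx = (221/500) / (221/25) = 1/20
check: Δy/Fy = (3/125) / (12/25) = 1/20 ✓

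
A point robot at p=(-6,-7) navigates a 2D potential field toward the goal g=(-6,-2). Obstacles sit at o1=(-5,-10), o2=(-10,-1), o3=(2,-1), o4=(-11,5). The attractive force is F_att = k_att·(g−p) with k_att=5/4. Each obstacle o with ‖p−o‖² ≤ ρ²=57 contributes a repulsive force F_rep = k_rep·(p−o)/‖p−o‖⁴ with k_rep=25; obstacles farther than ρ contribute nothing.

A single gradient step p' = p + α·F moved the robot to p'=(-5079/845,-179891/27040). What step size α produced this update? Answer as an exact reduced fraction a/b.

F_att = 5/4·(g−p) = 5/4·(0,5) = (0.0000,6.2500)
o1: d²=10 ≤ ρ²=57; F_rep = 25·(-1,3)/10² = (-0.2500,0.7500)
o2: d²=52 ≤ ρ²=57; F_rep = 25·(4,-6)/52² = (0.0370,-0.0555)
o3: d²=100 > ρ²=57 → inactive
o4: d²=169 > ρ²=57 → inactive
F = F_att + ΣF_rep = (-0.2130,6.9445)
Δp = p'−p = (-0.0107,0.3472); α = Δx/Fx = (-9/845) / (-36/169) = 1/20
check: Δy/Fy = (9389/27040) / (9389/1352) = 1/20 ✓

α = 1/20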